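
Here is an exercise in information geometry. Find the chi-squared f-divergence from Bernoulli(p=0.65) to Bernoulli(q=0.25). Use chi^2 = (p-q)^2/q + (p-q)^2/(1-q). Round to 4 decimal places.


Chi-squared divergence between Bernoulli distributions:
chi^2 = (p-q)^2/q + (p-q)^2/(1-q).
p = 0.65, q = 0.25, p-q = 0.4.
(p-q)^2 = 0.16.
term1 = 0.16/0.25 = 0.64.
term2 = 0.16/0.75 = 0.213333.
chi^2 = 0.64 + 0.213333 = 0.8533

0.8533


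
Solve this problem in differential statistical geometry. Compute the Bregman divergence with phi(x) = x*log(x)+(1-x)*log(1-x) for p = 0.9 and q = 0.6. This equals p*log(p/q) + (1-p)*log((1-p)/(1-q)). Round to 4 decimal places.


Bregman divergence with negative entropy generator:
D = p*log(p/q) + (1-p)*log((1-p)/(1-q)).
p = 0.9, q = 0.6.
p*log(p/q) = 0.9*log(0.9/0.6) = 0.364919.
(1-p)*log((1-p)/(1-q)) = 0.1*log(0.1/0.4) = -0.138629.
D = 0.364919 + -0.138629 = 0.2263

0.2263


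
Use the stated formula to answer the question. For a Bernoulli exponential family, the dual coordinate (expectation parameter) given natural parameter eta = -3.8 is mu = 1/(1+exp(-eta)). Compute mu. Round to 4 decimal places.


Dual coordinate (expectation parameter) for Bernoulli:
mu = 1/(1+exp(-eta)).
eta = -3.8.
exp(-eta) = exp(3.8) = 44.701184.
mu = 1/(1+44.701184) = 0.0219

0.0219


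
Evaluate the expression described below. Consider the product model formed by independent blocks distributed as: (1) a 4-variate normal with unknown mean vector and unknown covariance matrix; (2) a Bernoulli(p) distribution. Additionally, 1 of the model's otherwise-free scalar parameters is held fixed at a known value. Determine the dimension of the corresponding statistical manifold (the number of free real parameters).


The dimension of a statistical manifold equals the number of free
(independent) real parameters of the model. For a product of independent
blocks the parameter counts add.
- 4-variate normal: 4 (mean) + 4*5/2 = 10 (symmetric covariance) = 14.
- Bernoulli (p): 1.
Total = 14 + 1 = 15.
1 parameter(s) fixed at known values: 15 - 1 = 14.
Dimension = 14

14


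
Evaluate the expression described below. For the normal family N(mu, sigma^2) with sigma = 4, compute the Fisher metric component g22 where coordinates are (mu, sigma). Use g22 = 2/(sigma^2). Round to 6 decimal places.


For the 2-parameter normal family, the Fisher metric has:
  g11 = 1/sigma^2, g22 = 2/sigma^2.
sigma = 4, sigma^2 = 16.
g22 = 0.125000

0.125000


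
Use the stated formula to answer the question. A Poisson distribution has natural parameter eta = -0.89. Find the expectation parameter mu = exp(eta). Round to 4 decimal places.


Expectation parameter for Poisson exponential family:
mu = exp(eta).
eta = -0.89.
mu = exp(-0.89) = 0.4107

0.4107


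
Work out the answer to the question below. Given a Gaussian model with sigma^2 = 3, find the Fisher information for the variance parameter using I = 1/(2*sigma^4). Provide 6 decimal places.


Fisher information for variance: I(sigma^2) = 1/(2*sigma^4).
sigma^2 = 3, so sigma^4 = 9.
I = 1/(2*9) = 1/18 = 0.055556

0.055556


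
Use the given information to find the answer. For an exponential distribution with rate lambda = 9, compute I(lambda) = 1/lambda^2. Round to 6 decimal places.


Fisher information for exponential: I(lambda) = 1/lambda^2.
lambda = 9, lambda^2 = 81.
I = 1/81 = 0.012346

0.012346


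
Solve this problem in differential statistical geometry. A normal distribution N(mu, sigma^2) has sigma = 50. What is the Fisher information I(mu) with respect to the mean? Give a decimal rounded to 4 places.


The Fisher information for the mean of a normal distribution is I(mu) = 1/sigma^2.
sigma = 50, so sigma^2 = 2500.
I(mu) = 1/2500 = 0.0004

0.0004


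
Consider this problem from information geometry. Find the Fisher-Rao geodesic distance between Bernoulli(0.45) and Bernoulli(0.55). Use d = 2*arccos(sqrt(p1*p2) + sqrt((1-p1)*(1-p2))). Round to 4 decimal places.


Geodesic distance on Bernoulli manifold:
d(p1,p2) = 2*arccos(sqrt(p1*p2) + sqrt((1-p1)*(1-p2))).
sqrt(p1*p2) = sqrt(0.45*0.55) = 0.497494.
sqrt((1-p1)*(1-p2)) = sqrt(0.55*0.45) = 0.497494.
arg = 0.497494 + 0.497494 = 0.994987.
d = 2*arccos(0.994987) = 0.2003

0.2003


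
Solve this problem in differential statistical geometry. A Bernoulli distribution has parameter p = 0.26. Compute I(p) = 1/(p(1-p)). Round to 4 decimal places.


For Bernoulli(p), Fisher information is I(p) = 1/(p*(1-p)).
p = 0.26, 1-p = 0.74.
p*(1-p) = 0.1924.
I(p) = 1/0.1924 = 5.1975

5.1975


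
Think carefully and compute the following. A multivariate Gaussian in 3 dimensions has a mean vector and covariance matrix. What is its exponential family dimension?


Exponential family dimension calculation:
For 3-dim MVN: mean has 3 params, covariance has 3*4/2 = 6 unique entries.
Total dim = 3 + 6 = 9.

9


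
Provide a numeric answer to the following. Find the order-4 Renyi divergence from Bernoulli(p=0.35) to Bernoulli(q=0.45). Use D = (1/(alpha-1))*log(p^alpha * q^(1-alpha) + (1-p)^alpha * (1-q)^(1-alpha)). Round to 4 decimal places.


Renyi divergence of order alpha between Bernoulli distributions:
D = (1/(alpha-1))*log(p^alpha * q^(1-alpha) + (1-p)^alpha * (1-q)^(1-alpha)).
alpha = 4, p = 0.35, q = 0.45.
p^alpha * q^(1-alpha) = 0.35^4 * 0.45^-3 = 0.164678.
(1-p)^alpha * (1-q)^(1-alpha) = 0.65^4 * 0.55^-3 = 1.072915.
sum = 0.164678 + 1.072915 = 1.237593.
D = (1/3)*log(1.237593) = 0.0711

0.0711


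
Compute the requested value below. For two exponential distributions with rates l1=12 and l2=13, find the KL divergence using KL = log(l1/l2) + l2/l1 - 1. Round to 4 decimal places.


KL divergence for exponential family:
KL = log(l1/l2) + l2/l1 - 1.
log(12/13) = -0.080043.
13/12 = 1.083333.
KL = -0.080043 + 1.083333 - 1 = 0.0033

0.0033


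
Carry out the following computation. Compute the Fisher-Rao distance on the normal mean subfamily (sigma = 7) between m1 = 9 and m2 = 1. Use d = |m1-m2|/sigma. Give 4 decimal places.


On the fixed-variance normal subfamily, geodesic distance = |m1-m2|/sigma.
|9 - 1| = 8.
sigma = 7.
d = 8/7 = 1.1429

1.1429


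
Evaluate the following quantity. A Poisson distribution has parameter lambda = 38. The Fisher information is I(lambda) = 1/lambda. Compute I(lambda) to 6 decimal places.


Fisher information for Poisson: I(lambda) = 1/lambda.
lambda = 38.
I(lambda) = 1/38 = 0.026316

0.026316


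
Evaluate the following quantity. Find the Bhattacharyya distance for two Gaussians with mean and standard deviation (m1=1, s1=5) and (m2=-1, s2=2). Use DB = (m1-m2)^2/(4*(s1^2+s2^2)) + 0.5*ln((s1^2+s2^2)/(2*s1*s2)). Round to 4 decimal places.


Bhattacharyya distance between two Gaussians:
DB = (m1-m2)^2/(4*(s1^2+s2^2)) + (1/2)*ln((s1^2+s2^2)/(2*s1*s2)).
(m1-m2)^2 = (2)^2 = 4.
s1^2+s2^2 = 25 + 4 = 29.
term1 = 4/116 = 0.034483.
term2 = 0.5*ln(29/20.0) = 0.185782.
DB = 0.034483 + 0.185782 = 0.2203

0.2203


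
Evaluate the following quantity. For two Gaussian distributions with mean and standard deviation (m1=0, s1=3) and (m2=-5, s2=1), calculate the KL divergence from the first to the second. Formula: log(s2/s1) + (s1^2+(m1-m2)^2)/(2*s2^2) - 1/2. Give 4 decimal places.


KL divergence between normal distributions:
KL = log(s2/s1) + (s1^2 + (m1-m2)^2)/(2*s2^2) - 1/2.
log(1/3) = -1.098612.
(3^2 + (0--5)^2)/(2*1^2) = (9 + 25)/2 = 17.0.
KL = -1.098612 + 17.0 - 0.5 = 15.4014

15.4014


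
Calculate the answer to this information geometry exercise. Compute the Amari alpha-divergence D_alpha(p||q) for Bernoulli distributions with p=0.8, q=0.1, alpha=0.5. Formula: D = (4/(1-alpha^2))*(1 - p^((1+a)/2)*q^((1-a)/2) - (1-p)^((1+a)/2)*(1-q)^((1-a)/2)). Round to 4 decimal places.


Amari alpha-divergence:
D = (4/(1-alpha^2))*(1 - p^((1+a)/2)*q^((1-a)/2) - (1-p)^((1+a)/2)*(1-q)^((1-a)/2)).
alpha = 0.5, p = 0.8, q = 0.1.
e1 = (1+alpha)/2 = 0.75, e2 = (1-alpha)/2 = 0.25.
t1 = p^e1 * q^e2 = 0.8^0.75 * 0.1^0.25 = 0.475683.
t2 = (1-p)^e1 * (1-q)^e2 = 0.2^0.75 * 0.9^0.25 = 0.291295.
4/(1-alpha^2) = 5.333333.
D = 5.333333*(1 - 0.475683 - 0.291295) = 1.2428

1.2428


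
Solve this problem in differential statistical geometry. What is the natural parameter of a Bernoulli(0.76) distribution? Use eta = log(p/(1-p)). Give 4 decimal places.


Natural parameter for Bernoulli: eta = log(p/(1-p)).
p = 0.76, 1-p = 0.24.
p/(1-p) = 3.166667.
eta = log(3.166667) = 1.1527

1.1527


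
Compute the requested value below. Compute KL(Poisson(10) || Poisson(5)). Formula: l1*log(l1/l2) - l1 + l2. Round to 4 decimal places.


KL divergence for Poisson:
KL = l1*log(l1/l2) - l1 + l2.
l1 = 10, l2 = 5.
log(10/5) = 0.693147.
l1*log(l1/l2) = 10 * 0.693147 = 6.931472.
KL = 6.931472 - 10 + 5 = 1.9315

1.9315


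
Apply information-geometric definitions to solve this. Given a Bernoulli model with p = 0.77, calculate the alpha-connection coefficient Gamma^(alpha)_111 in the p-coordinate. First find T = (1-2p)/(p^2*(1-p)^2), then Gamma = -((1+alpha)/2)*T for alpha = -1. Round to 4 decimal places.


Skewness (Amari-Chentsov) tensor: T = (1-2p)/(p^2*(1-p)^2).
p = 0.77, 1-2p = -0.54, p^2 = 0.5929, (1-p)^2 = 0.0529.
T = -0.54/(0.5929 * 0.0529) = -17.216967.
In the p-coordinate, Gamma^(alpha) = Gamma^(0) - (alpha/2)*T with Gamma^(0) = (1/2)*g'(p) = -T/2,
so Gamma^(alpha) = -((1+alpha)/2)*T.
alpha = -1, -(1+alpha)/2 = 0.0.
Gamma = 0.0 * -17.216967 = 0.0000

0.0000


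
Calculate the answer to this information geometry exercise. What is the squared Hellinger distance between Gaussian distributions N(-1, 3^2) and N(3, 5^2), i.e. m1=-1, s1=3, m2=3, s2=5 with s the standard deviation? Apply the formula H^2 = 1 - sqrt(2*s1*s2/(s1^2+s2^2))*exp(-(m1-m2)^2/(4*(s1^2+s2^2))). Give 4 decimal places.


Squared Hellinger distance for Gaussians:
H^2 = 1 - sqrt(2*s1*s2/(s1^2+s2^2)) * exp(-(m1-m2)^2/(4*(s1^2+s2^2))).
s1^2 = 9, s2^2 = 25, s1^2+s2^2 = 34.
sqrt(2*3*5/(34)) = 0.939336.
(m1-m2)^2 = (-4)^2 = 16.
exp(-16/(4*34)) = exp(-0.117647) = 0.88901.
H^2 = 1 - 0.939336*0.88901 = 0.1649

0.1649


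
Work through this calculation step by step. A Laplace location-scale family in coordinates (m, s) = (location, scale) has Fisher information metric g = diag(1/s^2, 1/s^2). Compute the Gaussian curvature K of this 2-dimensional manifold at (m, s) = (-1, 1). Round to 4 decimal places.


The metric has the form g = (A dm^2 + B ds^2)/s^2 with A = 1, B = 1.
Substitute u = sqrt(A/B)*m: g = B*(du^2 + ds^2)/s^2, i.e. B times the
Poincare upper half-plane metric, which has constant Gaussian curvature -1.
Scaling a 2D metric by a constant c divides the Gaussian curvature by c,
so K = -1/B = -1/(1) = -1.0000 everywhere (the point (m, s) = (-1, 1) is irrelevant:
the curvature is constant).
The requested Gaussian curvature is K = -1.0000.

-1.0000


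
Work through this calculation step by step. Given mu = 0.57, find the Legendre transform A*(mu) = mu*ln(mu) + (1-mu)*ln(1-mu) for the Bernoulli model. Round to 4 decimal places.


Legendre transform for Bernoulli:
A*(mu) = mu*log(mu) + (1-mu)*log(1-mu).
mu = 0.57, 1-mu = 0.43.
mu*log(mu) = 0.57*log(0.57) = -0.320408.
(1-mu)*log(1-mu) = 0.43*log(0.43) = -0.362907.
A* = -0.320408 + -0.362907 = -0.6833

-0.6833


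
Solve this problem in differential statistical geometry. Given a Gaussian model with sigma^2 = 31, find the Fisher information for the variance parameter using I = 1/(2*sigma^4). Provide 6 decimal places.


Fisher information for variance: I(sigma^2) = 1/(2*sigma^4).
sigma^2 = 31, so sigma^4 = 961.
I = 1/(2*961) = 1/1922 = 0.000520

0.000520


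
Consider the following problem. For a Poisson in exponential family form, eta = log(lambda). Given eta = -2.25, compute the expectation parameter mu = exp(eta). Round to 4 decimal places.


Expectation parameter for Poisson exponential family:
mu = exp(eta).
eta = -2.25.
mu = exp(-2.25) = 0.1054

0.1054


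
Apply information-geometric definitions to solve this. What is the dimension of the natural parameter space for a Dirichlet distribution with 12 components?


Exponential family dimension calculation:
Dirichlet with 12 components has 12 natural parameters.

12


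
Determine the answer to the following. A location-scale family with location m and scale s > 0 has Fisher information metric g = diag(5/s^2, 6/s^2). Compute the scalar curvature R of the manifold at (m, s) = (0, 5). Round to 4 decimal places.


The metric has the form g = (A dm^2 + B ds^2)/s^2 with A = 5, B = 6.
Substitute u = sqrt(A/B)*m: g = B*(du^2 + ds^2)/s^2, i.e. B times the
Poincare upper half-plane metric, which has constant Gaussian curvature -1.
Scaling a 2D metric by a constant c divides the Gaussian curvature by c,
so K = -1/B = -1/(6) = -0.1667 everywhere (the point (m, s) = (0, 5) is irrelevant:
the curvature is constant).
Scalar curvature in dimension 2: R = 2K = -2/(6) = -0.3333.

-0.3333


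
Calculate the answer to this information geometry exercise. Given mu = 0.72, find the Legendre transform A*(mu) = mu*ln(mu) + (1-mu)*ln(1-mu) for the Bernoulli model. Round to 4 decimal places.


Legendre transform for Bernoulli:
A*(mu) = mu*log(mu) + (1-mu)*log(1-mu).
mu = 0.72, 1-mu = 0.28.
mu*log(mu) = 0.72*log(0.72) = -0.236523.
(1-mu)*log(1-mu) = 0.28*log(0.28) = -0.35643.
A* = -0.236523 + -0.35643 = -0.5930

-0.5930


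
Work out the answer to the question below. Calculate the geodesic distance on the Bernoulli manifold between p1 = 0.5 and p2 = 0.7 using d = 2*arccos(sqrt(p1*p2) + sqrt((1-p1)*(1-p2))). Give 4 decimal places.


Geodesic distance on Bernoulli manifold:
d(p1,p2) = 2*arccos(sqrt(p1*p2) + sqrt((1-p1)*(1-p2))).
sqrt(p1*p2) = sqrt(0.5*0.7) = 0.591608.
sqrt((1-p1)*(1-p2)) = sqrt(0.5*0.3) = 0.387298.
arg = 0.591608 + 0.387298 = 0.978906.
d = 2*arccos(0.978906) = 0.4115

0.4115


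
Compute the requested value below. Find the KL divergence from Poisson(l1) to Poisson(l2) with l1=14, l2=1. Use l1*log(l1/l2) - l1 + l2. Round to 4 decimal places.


KL divergence for Poisson:
KL = l1*log(l1/l2) - l1 + l2.
l1 = 14, l2 = 1.
log(14/1) = 2.639057.
l1*log(l1/l2) = 14 * 2.639057 = 36.946803.
KL = 36.946803 - 14 + 1 = 23.9468

23.9468


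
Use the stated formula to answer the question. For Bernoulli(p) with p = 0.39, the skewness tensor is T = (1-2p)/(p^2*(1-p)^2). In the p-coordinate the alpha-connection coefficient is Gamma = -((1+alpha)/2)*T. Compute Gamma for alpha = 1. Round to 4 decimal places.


Skewness (Amari-Chentsov) tensor: T = (1-2p)/(p^2*(1-p)^2).
p = 0.39, 1-2p = 0.22, p^2 = 0.1521, (1-p)^2 = 0.3721.
T = 0.22/(0.1521 * 0.3721) = 3.887172.
In the p-coordinate, Gamma^(alpha) = Gamma^(0) - (alpha/2)*T with Gamma^(0) = (1/2)*g'(p) = -T/2,
so Gamma^(alpha) = -((1+alpha)/2)*T.
alpha = 1, -(1+alpha)/2 = -1.0.
Gamma = -1.0 * 3.887172 = -3.8872

-3.8872


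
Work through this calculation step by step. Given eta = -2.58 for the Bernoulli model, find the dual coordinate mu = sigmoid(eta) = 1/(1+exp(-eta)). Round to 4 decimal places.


Dual coordinate (expectation parameter) for Bernoulli:
mu = 1/(1+exp(-eta)).
eta = -2.58.
exp(-eta) = exp(2.58) = 13.197138.
mu = 1/(1+13.197138) = 0.0704

0.0704


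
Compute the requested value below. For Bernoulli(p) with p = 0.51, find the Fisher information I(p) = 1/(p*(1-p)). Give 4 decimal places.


For Bernoulli(p), Fisher information is I(p) = 1/(p*(1-p)).
p = 0.51, 1-p = 0.49.
p*(1-p) = 0.2499.
I(p) = 1/0.2499 = 4.0016

4.0016


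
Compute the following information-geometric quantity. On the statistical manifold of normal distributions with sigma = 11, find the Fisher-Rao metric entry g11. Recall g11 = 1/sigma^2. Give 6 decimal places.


For the 2-parameter normal family, the Fisher metric has:
  g11 = 1/sigma^2, g22 = 2/sigma^2.
sigma = 11, sigma^2 = 121.
g11 = 0.008264

0.008264


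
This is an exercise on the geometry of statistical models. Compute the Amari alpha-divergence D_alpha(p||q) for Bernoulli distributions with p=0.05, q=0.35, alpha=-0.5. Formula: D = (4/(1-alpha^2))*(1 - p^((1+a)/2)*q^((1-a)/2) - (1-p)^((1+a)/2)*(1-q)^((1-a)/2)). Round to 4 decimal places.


Amari alpha-divergence:
D = (4/(1-alpha^2))*(1 - p^((1+a)/2)*q^((1-a)/2) - (1-p)^((1+a)/2)*(1-q)^((1-a)/2)).
alpha = -0.5, p = 0.05, q = 0.35.
e1 = (1+alpha)/2 = 0.25, e2 = (1-alpha)/2 = 0.75.
t1 = p^e1 * q^e2 = 0.05^0.25 * 0.35^0.75 = 0.215176.
t2 = (1-p)^e1 * (1-q)^e2 = 0.95^0.25 * 0.65^0.75 = 0.714687.
4/(1-alpha^2) = 5.333333.
D = 5.333333*(1 - 0.215176 - 0.714687) = 0.3741

0.3741


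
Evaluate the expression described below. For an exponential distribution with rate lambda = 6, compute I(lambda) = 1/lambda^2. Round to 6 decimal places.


Fisher information for exponential: I(lambda) = 1/lambda^2.
lambda = 6, lambda^2 = 36.
I = 1/36 = 0.027778

0.027778


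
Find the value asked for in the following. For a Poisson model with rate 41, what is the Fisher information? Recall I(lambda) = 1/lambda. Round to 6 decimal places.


Fisher information for Poisson: I(lambda) = 1/lambda.
lambda = 41.
I(lambda) = 1/41 = 0.024390

0.024390


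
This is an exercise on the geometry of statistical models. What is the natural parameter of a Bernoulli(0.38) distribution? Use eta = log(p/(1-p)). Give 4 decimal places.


Natural parameter for Bernoulli: eta = log(p/(1-p)).
p = 0.38, 1-p = 0.62.
p/(1-p) = 0.612903.
eta = log(0.612903) = -0.4895

-0.4895


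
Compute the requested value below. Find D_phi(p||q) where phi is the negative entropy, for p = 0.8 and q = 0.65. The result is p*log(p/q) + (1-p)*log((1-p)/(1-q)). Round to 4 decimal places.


Bregman divergence with negative entropy generator:
D = p*log(p/q) + (1-p)*log((1-p)/(1-q)).
p = 0.8, q = 0.65.
p*log(p/q) = 0.8*log(0.8/0.65) = 0.166111.
(1-p)*log((1-p)/(1-q)) = 0.2*log(0.2/0.35) = -0.111923.
D = 0.166111 + -0.111923 = 0.0542

0.0542


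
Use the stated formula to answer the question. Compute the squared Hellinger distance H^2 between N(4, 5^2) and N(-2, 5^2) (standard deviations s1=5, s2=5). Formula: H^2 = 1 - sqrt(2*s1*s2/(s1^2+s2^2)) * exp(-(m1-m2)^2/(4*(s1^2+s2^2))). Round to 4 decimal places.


Squared Hellinger distance for Gaussians:
H^2 = 1 - sqrt(2*s1*s2/(s1^2+s2^2)) * exp(-(m1-m2)^2/(4*(s1^2+s2^2))).
s1^2 = 25, s2^2 = 25, s1^2+s2^2 = 50.
sqrt(2*5*5/(50)) = 1.0.
(m1-m2)^2 = (6)^2 = 36.
exp(-36/(4*50)) = exp(-0.18) = 0.83527.
H^2 = 1 - 1.0*0.83527 = 0.1647

0.1647


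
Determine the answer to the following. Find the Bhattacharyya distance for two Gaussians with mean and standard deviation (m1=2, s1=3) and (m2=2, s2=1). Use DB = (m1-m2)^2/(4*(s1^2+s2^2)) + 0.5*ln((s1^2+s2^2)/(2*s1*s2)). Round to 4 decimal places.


Bhattacharyya distance between two Gaussians:
DB = (m1-m2)^2/(4*(s1^2+s2^2)) + (1/2)*ln((s1^2+s2^2)/(2*s1*s2)).
(m1-m2)^2 = (0)^2 = 0.
s1^2+s2^2 = 9 + 1 = 10.
term1 = 0/40 = 0.0.
term2 = 0.5*ln(10/6.0) = 0.255413.
DB = 0.0 + 0.255413 = 0.2554

0.2554


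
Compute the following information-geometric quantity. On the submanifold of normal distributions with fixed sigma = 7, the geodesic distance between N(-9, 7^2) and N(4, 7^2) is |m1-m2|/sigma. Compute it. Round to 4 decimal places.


On the fixed-variance normal subfamily, geodesic distance = |m1-m2|/sigma.
|-9 - 4| = 13.
sigma = 7.
d = 13/7 = 1.8571

1.8571


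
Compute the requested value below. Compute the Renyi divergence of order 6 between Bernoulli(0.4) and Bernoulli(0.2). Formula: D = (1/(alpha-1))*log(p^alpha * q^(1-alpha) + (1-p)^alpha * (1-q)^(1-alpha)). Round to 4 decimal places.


Renyi divergence of order alpha between Bernoulli distributions:
D = (1/(alpha-1))*log(p^alpha * q^(1-alpha) + (1-p)^alpha * (1-q)^(1-alpha)).
alpha = 6, p = 0.4, q = 0.2.
p^alpha * q^(1-alpha) = 0.4^6 * 0.2^-5 = 12.8.
(1-p)^alpha * (1-q)^(1-alpha) = 0.6^6 * 0.8^-5 = 0.142383.
sum = 12.8 + 0.142383 = 12.942383.
D = (1/5)*log(12.942383) = 0.5121

0.5121


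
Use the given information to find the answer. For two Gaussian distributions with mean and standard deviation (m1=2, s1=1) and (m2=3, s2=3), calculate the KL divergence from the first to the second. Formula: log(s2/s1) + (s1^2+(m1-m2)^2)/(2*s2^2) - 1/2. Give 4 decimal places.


KL divergence between normal distributions:
KL = log(s2/s1) + (s1^2 + (m1-m2)^2)/(2*s2^2) - 1/2.
log(3/1) = 1.098612.
(1^2 + (2-3)^2)/(2*3^2) = (1 + 1)/18 = 0.111111.
KL = 1.098612 + 0.111111 - 0.5 = 0.7097

0.7097


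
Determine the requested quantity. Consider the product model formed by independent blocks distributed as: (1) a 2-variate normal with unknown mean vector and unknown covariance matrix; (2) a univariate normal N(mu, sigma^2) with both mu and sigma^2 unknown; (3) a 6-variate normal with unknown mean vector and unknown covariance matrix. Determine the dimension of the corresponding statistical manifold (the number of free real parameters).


The dimension of a statistical manifold equals the number of free
(independent) real parameters of the model. For a product of independent
blocks the parameter counts add.
- 2-variate normal: 2 (mean) + 2*3/2 = 3 (symmetric covariance) = 5.
- normal (mu, sigma^2): 2.
- 6-variate normal: 6 (mean) + 6*7/2 = 21 (symmetric covariance) = 27.
Total = 5 + 2 + 27 = 34.
Dimension = 34

34


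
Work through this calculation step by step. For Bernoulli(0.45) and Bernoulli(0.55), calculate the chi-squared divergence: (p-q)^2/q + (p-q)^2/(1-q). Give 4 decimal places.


Chi-squared divergence between Bernoulli distributions:
chi^2 = (p-q)^2/q + (p-q)^2/(1-q).
p = 0.45, q = 0.55, p-q = -0.1.
(p-q)^2 = 0.01.
term1 = 0.01/0.55 = 0.018182.
term2 = 0.01/0.45 = 0.022222.
chi^2 = 0.018182 + 0.022222 = 0.0404

0.0404


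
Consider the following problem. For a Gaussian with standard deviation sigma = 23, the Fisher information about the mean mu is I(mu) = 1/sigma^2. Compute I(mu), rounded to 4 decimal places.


The Fisher information for the mean of a normal distribution is I(mu) = 1/sigma^2.
sigma = 23, so sigma^2 = 529.
I(mu) = 1/529 = 0.0019

0.0019


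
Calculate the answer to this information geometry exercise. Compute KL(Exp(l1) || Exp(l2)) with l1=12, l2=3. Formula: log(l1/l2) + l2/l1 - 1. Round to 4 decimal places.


KL divergence for exponential family:
KL = log(l1/l2) + l2/l1 - 1.
log(12/3) = 1.386294.
3/12 = 0.25.
KL = 1.386294 + 0.25 - 1 = 0.6363

0.6363


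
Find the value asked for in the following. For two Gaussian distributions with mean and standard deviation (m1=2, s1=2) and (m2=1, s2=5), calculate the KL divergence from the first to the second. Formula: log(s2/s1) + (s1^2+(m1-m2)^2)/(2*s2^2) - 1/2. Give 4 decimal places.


KL divergence between normal distributions:
KL = log(s2/s1) + (s1^2 + (m1-m2)^2)/(2*s2^2) - 1/2.
log(5/2) = 0.916291.
(2^2 + (2-1)^2)/(2*5^2) = (4 + 1)/50 = 0.1.
KL = 0.916291 + 0.1 - 0.5 = 0.5163

0.5163


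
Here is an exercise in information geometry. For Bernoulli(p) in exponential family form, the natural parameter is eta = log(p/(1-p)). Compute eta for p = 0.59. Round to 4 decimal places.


Natural parameter for Bernoulli: eta = log(p/(1-p)).
p = 0.59, 1-p = 0.41.
p/(1-p) = 1.439024.
eta = log(1.439024) = 0.3640

0.3640


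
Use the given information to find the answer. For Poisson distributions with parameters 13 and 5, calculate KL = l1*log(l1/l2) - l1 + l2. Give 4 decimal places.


KL divergence for Poisson:
KL = l1*log(l1/l2) - l1 + l2.
l1 = 13, l2 = 5.
log(13/5) = 0.955511.
l1*log(l1/l2) = 13 * 0.955511 = 12.421649.
KL = 12.421649 - 13 + 5 = 4.4216

4.4216


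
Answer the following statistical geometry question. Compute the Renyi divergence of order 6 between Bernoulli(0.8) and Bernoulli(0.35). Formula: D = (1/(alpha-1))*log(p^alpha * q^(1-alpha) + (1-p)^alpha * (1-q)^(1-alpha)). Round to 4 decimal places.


Renyi divergence of order alpha between Bernoulli distributions:
D = (1/(alpha-1))*log(p^alpha * q^(1-alpha) + (1-p)^alpha * (1-q)^(1-alpha)).
alpha = 6, p = 0.8, q = 0.35.
p^alpha * q^(1-alpha) = 0.8^6 * 0.35^-5 = 49.911394.
(1-p)^alpha * (1-q)^(1-alpha) = 0.2^6 * 0.65^-5 = 0.000552.
sum = 49.911394 + 0.000552 = 49.911946.
D = (1/5)*log(49.911946) = 0.7821

0.7821


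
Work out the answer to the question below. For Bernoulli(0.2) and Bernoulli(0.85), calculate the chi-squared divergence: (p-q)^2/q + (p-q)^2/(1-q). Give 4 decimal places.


Chi-squared divergence between Bernoulli distributions:
chi^2 = (p-q)^2/q + (p-q)^2/(1-q).
p = 0.2, q = 0.85, p-q = -0.65.
(p-q)^2 = 0.4225.
term1 = 0.4225/0.85 = 0.497059.
term2 = 0.4225/0.15 = 2.816667.
chi^2 = 0.497059 + 2.816667 = 3.3137

3.3137


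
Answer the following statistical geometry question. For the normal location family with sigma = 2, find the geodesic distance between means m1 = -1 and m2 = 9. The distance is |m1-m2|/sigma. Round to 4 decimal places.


On the fixed-variance normal subfamily, geodesic distance = |m1-m2|/sigma.
|-1 - 9| = 10.
sigma = 2.
d = 10/2 = 5.0000

5.0000


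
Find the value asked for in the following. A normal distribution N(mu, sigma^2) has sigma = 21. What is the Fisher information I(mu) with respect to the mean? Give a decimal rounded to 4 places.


The Fisher information for the mean of a normal distribution is I(mu) = 1/sigma^2.
sigma = 21, so sigma^2 = 441.
I(mu) = 1/441 = 0.0023

0.0023


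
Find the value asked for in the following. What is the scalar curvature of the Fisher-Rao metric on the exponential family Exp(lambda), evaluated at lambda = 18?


This family has a single free parameter, so its statistical manifold
is 1-dimensional. The Riemann curvature tensor of any 1-dimensional
Riemannian manifold vanishes identically, so R = 0.

0


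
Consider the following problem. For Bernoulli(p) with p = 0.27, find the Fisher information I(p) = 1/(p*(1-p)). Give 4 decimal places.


For Bernoulli(p), Fisher information is I(p) = 1/(p*(1-p)).
p = 0.27, 1-p = 0.73.
p*(1-p) = 0.1971.
I(p) = 1/0.1971 = 5.0736

5.0736


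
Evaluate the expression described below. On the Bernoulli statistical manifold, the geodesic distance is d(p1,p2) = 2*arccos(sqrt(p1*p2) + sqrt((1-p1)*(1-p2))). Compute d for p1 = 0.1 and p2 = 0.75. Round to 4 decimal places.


Geodesic distance on Bernoulli manifold:
d(p1,p2) = 2*arccos(sqrt(p1*p2) + sqrt((1-p1)*(1-p2))).
sqrt(p1*p2) = sqrt(0.1*0.75) = 0.273861.
sqrt((1-p1)*(1-p2)) = sqrt(0.9*0.25) = 0.474342.
arg = 0.273861 + 0.474342 = 0.748203.
d = 2*arccos(0.748203) = 1.4509

1.4509


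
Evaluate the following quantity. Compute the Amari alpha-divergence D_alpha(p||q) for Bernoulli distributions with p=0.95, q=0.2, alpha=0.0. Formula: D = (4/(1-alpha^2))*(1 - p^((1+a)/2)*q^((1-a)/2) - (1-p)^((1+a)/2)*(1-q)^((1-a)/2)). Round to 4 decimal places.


Amari alpha-divergence:
D = (4/(1-alpha^2))*(1 - p^((1+a)/2)*q^((1-a)/2) - (1-p)^((1+a)/2)*(1-q)^((1-a)/2)).
alpha = 0.0, p = 0.95, q = 0.2.
e1 = (1+alpha)/2 = 0.5, e2 = (1-alpha)/2 = 0.5.
t1 = p^e1 * q^e2 = 0.95^0.5 * 0.2^0.5 = 0.43589.
t2 = (1-p)^e1 * (1-q)^e2 = 0.05^0.5 * 0.8^0.5 = 0.2.
4/(1-alpha^2) = 4.0.
D = 4.0*(1 - 0.43589 - 0.2) = 1.4564

1.4564


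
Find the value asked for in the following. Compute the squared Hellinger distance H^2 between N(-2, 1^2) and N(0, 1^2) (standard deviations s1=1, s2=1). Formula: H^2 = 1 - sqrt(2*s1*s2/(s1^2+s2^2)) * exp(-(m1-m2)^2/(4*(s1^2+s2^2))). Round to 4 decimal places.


Squared Hellinger distance for Gaussians:
H^2 = 1 - sqrt(2*s1*s2/(s1^2+s2^2)) * exp(-(m1-m2)^2/(4*(s1^2+s2^2))).
s1^2 = 1, s2^2 = 1, s1^2+s2^2 = 2.
sqrt(2*1*1/(2)) = 1.0.
(m1-m2)^2 = (-2)^2 = 4.
exp(-4/(4*2)) = exp(-0.5) = 0.606531.
H^2 = 1 - 1.0*0.606531 = 0.3935

0.3935


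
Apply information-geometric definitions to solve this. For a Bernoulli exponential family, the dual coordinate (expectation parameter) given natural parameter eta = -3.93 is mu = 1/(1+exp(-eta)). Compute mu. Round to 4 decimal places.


Dual coordinate (expectation parameter) for Bernoulli:
mu = 1/(1+exp(-eta)).
eta = -3.93.
exp(-eta) = exp(3.93) = 50.906978.
mu = 1/(1+50.906978) = 0.0193

0.0193


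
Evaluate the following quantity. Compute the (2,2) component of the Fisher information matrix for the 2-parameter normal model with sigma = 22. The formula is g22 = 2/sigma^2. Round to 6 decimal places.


For the 2-parameter normal family, the Fisher metric has:
  g11 = 1/sigma^2, g22 = 2/sigma^2.
sigma = 22, sigma^2 = 484.
g22 = 0.004132

0.004132


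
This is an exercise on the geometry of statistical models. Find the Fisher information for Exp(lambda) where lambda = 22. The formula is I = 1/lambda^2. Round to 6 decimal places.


Fisher information for exponential: I(lambda) = 1/lambda^2.
lambda = 22, lambda^2 = 484.
I = 1/484 = 0.002066

0.002066


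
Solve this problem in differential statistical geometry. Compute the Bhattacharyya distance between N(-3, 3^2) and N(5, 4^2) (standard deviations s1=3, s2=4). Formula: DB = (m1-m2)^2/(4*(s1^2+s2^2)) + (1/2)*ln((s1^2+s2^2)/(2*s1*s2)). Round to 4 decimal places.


Bhattacharyya distance between two Gaussians:
DB = (m1-m2)^2/(4*(s1^2+s2^2)) + (1/2)*ln((s1^2+s2^2)/(2*s1*s2)).
(m1-m2)^2 = (-8)^2 = 64.
s1^2+s2^2 = 9 + 16 = 25.
term1 = 64/100 = 0.64.
term2 = 0.5*ln(25/24.0) = 0.020411.
DB = 0.64 + 0.020411 = 0.6604

0.6604


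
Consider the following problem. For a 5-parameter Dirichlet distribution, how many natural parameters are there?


Exponential family dimension calculation:
Dirichlet with 5 components has 5 natural parameters.

5


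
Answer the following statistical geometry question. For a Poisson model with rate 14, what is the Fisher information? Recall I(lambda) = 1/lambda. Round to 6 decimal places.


Fisher information for Poisson: I(lambda) = 1/lambda.
lambda = 14.
I(lambda) = 1/14 = 0.071429

0.071429


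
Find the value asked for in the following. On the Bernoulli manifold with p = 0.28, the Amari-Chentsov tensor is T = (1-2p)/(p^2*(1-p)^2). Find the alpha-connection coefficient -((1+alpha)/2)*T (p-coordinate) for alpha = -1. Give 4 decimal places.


Skewness (Amari-Chentsov) tensor: T = (1-2p)/(p^2*(1-p)^2).
p = 0.28, 1-2p = 0.44, p^2 = 0.0784, (1-p)^2 = 0.5184.
T = 0.44/(0.0784 * 0.5184) = 10.82609.
In the p-coordinate, Gamma^(alpha) = Gamma^(0) - (alpha/2)*T with Gamma^(0) = (1/2)*g'(p) = -T/2,
so Gamma^(alpha) = -((1+alpha)/2)*T.
alpha = -1, -(1+alpha)/2 = 0.0.
Gamma = 0.0 * 10.82609 = 0.0000

0.0000


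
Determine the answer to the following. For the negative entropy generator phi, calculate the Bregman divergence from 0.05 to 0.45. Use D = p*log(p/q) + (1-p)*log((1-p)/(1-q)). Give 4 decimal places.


Bregman divergence with negative entropy generator:
D = p*log(p/q) + (1-p)*log((1-p)/(1-q)).
p = 0.05, q = 0.45.
p*log(p/q) = 0.05*log(0.05/0.45) = -0.109861.
(1-p)*log((1-p)/(1-q)) = 0.95*log(0.95/0.55) = 0.519217.
D = -0.109861 + 0.519217 = 0.4094

0.4094


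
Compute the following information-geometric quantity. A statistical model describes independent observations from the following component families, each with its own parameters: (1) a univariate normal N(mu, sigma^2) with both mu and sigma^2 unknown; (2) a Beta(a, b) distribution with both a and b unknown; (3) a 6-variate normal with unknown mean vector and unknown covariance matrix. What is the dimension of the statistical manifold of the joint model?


The dimension of a statistical manifold equals the number of free
(independent) real parameters of the model. For a product of independent
blocks the parameter counts add.
- normal (mu, sigma^2): 2.
- Beta (a, b): 2.
- 6-variate normal: 6 (mean) + 6*7/2 = 21 (symmetric covariance) = 27.
Total = 2 + 2 + 27 = 31.
Dimension = 31

31


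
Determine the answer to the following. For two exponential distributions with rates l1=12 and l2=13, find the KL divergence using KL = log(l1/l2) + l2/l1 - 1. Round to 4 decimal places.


KL divergence for exponential family:
KL = log(l1/l2) + l2/l1 - 1.
log(12/13) = -0.080043.
13/12 = 1.083333.
KL = -0.080043 + 1.083333 - 1 = 0.0033

0.0033


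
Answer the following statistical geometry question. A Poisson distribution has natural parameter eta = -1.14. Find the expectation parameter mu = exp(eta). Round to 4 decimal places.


Expectation parameter for Poisson exponential family:
mu = exp(eta).
eta = -1.14.
mu = exp(-1.14) = 0.3198

0.3198


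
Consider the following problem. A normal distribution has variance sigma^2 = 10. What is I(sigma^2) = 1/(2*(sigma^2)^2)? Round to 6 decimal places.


Fisher information for variance: I(sigma^2) = 1/(2*sigma^4).
sigma^2 = 10, so sigma^4 = 100.
I = 1/(2*100) = 1/200 = 0.005000

0.005000


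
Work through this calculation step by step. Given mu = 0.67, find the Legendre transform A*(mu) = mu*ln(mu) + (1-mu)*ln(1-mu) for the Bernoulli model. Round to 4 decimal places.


Legendre transform for Bernoulli:
A*(mu) = mu*log(mu) + (1-mu)*log(1-mu).
mu = 0.67, 1-mu = 0.33.
mu*log(mu) = 0.67*log(0.67) = -0.26832.
(1-mu)*log(1-mu) = 0.33*log(0.33) = -0.365859.
A* = -0.26832 + -0.365859 = -0.6342

-0.6342


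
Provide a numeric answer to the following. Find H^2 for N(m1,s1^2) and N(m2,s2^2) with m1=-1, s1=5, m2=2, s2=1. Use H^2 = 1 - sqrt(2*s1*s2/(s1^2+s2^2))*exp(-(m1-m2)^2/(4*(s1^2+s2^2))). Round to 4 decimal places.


Squared Hellinger distance for Gaussians:
H^2 = 1 - sqrt(2*s1*s2/(s1^2+s2^2)) * exp(-(m1-m2)^2/(4*(s1^2+s2^2))).
s1^2 = 25, s2^2 = 1, s1^2+s2^2 = 26.
sqrt(2*5*1/(26)) = 0.620174.
(m1-m2)^2 = (-3)^2 = 9.
exp(-9/(4*26)) = exp(-0.086538) = 0.9171.
H^2 = 1 - 0.620174*0.9171 = 0.4312

0.4312


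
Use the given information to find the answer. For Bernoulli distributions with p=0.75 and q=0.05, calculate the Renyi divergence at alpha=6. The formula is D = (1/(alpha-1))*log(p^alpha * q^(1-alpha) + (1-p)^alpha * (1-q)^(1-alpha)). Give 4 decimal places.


Renyi divergence of order alpha between Bernoulli distributions:
D = (1/(alpha-1))*log(p^alpha * q^(1-alpha) + (1-p)^alpha * (1-q)^(1-alpha)).
alpha = 6, p = 0.75, q = 0.05.
p^alpha * q^(1-alpha) = 0.75^6 * 0.05^-5 = 569531.25.
(1-p)^alpha * (1-q)^(1-alpha) = 0.25^6 * 0.95^-5 = 0.000316.
sum = 569531.25 + 0.000316 = 569531.250316.
D = (1/5)*log(569531.250316) = 2.6505

2.6505


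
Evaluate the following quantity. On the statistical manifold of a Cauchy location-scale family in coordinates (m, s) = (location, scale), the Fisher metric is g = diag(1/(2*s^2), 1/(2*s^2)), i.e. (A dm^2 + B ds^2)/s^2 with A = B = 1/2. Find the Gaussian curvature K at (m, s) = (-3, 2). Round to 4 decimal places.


The metric has the form g = (A dm^2 + B ds^2)/s^2 with A = 1/2, B = 1/2.
Substitute u = sqrt(A/B)*m: g = B*(du^2 + ds^2)/s^2, i.e. B times the
Poincare upper half-plane metric, which has constant Gaussian curvature -1.
Scaling a 2D metric by a constant c divides the Gaussian curvature by c,
so K = -1/B = -1/(1/2) = -2.0000 everywhere (the point (m, s) = (-3, 2) is irrelevant:
the curvature is constant).
The requested Gaussian curvature is K = -2.0000.

-2.0000


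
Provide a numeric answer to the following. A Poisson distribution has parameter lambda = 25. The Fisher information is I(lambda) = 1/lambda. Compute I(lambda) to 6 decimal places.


Fisher information for Poisson: I(lambda) = 1/lambda.
lambda = 25.
I(lambda) = 1/25 = 0.040000

0.040000


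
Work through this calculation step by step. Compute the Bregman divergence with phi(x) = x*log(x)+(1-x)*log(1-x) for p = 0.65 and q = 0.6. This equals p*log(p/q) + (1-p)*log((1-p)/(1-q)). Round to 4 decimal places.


Bregman divergence with negative entropy generator:
D = p*log(p/q) + (1-p)*log((1-p)/(1-q)).
p = 0.65, q = 0.6.
p*log(p/q) = 0.65*log(0.65/0.6) = 0.052028.
(1-p)*log((1-p)/(1-q)) = 0.35*log(0.35/0.4) = -0.046736.
D = 0.052028 + -0.046736 = 0.0053

0.0053


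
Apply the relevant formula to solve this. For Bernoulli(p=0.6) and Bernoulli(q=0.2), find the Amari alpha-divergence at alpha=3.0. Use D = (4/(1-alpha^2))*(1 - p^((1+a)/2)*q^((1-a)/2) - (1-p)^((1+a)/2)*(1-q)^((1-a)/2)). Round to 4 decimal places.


Amari alpha-divergence:
D = (4/(1-alpha^2))*(1 - p^((1+a)/2)*q^((1-a)/2) - (1-p)^((1+a)/2)*(1-q)^((1-a)/2)).
alpha = 3.0, p = 0.6, q = 0.2.
e1 = (1+alpha)/2 = 2.0, e2 = (1-alpha)/2 = -1.0.
t1 = p^e1 * q^e2 = 0.6^2.0 * 0.2^-1.0 = 1.8.
t2 = (1-p)^e1 * (1-q)^e2 = 0.4^2.0 * 0.8^-1.0 = 0.2.
4/(1-alpha^2) = -0.5.
D = -0.5*(1 - 1.8 - 0.2) = 0.5000

0.5000


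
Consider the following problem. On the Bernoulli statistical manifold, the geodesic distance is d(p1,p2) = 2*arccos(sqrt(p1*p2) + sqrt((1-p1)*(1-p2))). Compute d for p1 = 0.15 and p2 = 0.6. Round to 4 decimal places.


Geodesic distance on Bernoulli manifold:
d(p1,p2) = 2*arccos(sqrt(p1*p2) + sqrt((1-p1)*(1-p2))).
sqrt(p1*p2) = sqrt(0.15*0.6) = 0.3.
sqrt((1-p1)*(1-p2)) = sqrt(0.85*0.4) = 0.583095.
arg = 0.3 + 0.583095 = 0.883095.
d = 2*arccos(0.883095) = 0.9768

0.9768


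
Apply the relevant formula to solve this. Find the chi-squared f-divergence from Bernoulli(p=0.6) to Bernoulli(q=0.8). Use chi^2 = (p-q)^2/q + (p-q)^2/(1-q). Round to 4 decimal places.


Chi-squared divergence between Bernoulli distributions:
chi^2 = (p-q)^2/q + (p-q)^2/(1-q).
p = 0.6, q = 0.8, p-q = -0.2.
(p-q)^2 = 0.04.
term1 = 0.04/0.8 = 0.05.
term2 = 0.04/0.2 = 0.2.
chi^2 = 0.05 + 0.2 = 0.2500

0.2500


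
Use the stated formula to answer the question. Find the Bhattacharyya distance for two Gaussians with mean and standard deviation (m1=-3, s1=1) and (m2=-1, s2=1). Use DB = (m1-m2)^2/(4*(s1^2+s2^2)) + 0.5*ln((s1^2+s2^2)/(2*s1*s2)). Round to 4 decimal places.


Bhattacharyya distance between two Gaussians:
DB = (m1-m2)^2/(4*(s1^2+s2^2)) + (1/2)*ln((s1^2+s2^2)/(2*s1*s2)).
(m1-m2)^2 = (-2)^2 = 4.
s1^2+s2^2 = 1 + 1 = 2.
term1 = 4/8 = 0.5.
term2 = 0.5*ln(2/2.0) = 0.0.
DB = 0.5 + 0.0 = 0.5000

0.5000


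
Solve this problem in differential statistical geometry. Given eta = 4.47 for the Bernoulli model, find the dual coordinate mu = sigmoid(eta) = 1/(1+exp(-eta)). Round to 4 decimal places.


Dual coordinate (expectation parameter) for Bernoulli:
mu = 1/(1+exp(-eta)).
eta = 4.47.
exp(-eta) = exp(-4.47) = 0.011447.
mu = 1/(1+0.011447) = 0.9887

0.9887


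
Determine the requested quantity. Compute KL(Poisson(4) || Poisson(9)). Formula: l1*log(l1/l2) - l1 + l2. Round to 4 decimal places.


KL divergence for Poisson:
KL = l1*log(l1/l2) - l1 + l2.
l1 = 4, l2 = 9.
log(4/9) = -0.81093.
l1*log(l1/l2) = 4 * -0.81093 = -3.243721.
KL = -3.243721 - 4 + 9 = 1.7563

1.7563


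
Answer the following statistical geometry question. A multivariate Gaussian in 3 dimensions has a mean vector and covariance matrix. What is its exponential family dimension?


Exponential family dimension calculation:
For 3-dim MVN: mean has 3 params, covariance has 3*4/2 = 6 unique entries.
Total dim = 3 + 6 = 9.

9


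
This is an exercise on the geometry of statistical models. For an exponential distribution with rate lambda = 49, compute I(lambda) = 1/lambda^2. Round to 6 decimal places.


Fisher information for exponential: I(lambda) = 1/lambda^2.
lambda = 49, lambda^2 = 2401.
I = 1/2401 = 0.000416

0.000416


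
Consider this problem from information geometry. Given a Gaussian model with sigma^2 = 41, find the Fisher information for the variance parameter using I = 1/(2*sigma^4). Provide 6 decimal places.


Fisher information for variance: I(sigma^2) = 1/(2*sigma^4).
sigma^2 = 41, so sigma^4 = 1681.
I = 1/(2*1681) = 1/3362 = 0.000297

0.000297


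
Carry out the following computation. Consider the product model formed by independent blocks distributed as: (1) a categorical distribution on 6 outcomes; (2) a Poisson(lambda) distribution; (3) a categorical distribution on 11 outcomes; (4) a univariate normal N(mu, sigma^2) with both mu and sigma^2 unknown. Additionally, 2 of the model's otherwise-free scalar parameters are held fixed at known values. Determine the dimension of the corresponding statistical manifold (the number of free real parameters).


The dimension of a statistical manifold equals the number of free
(independent) real parameters of the model. For a product of independent
blocks the parameter counts add.
- categorical on 6 outcomes (probabilities sum to 1): 6-1 = 5.
- Poisson (lambda): 1.
- categorical on 11 outcomes (probabilities sum to 1): 11-1 = 10.
- normal (mu, sigma^2): 2.
Total = 5 + 1 + 10 + 2 = 18.
2 parameter(s) fixed at known values: 18 - 2 = 16.
Dimension = 16

16
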